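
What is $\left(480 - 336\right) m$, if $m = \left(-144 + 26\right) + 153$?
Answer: $5040$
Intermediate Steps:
$m = 35$ ($m = -118 + 153 = 35$)
$\left(480 - 336\right) m = \left(480 - 336\right) 35 = 144 \cdot 35 = 5040$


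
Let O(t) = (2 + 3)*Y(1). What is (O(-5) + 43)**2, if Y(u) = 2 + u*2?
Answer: 3969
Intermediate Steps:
Y(u) = 2 + 2*u
O(t) = 20 (O(t) = (2 + 3)*(2 + 2*1) = 5*(2 + 2) = 5*4 = 20)
(O(-5) + 43)**2 = (20 + 43)**2 = 63**2 = 3969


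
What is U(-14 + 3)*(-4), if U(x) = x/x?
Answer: -4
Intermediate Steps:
U(x) = 1
U(-14 + 3)*(-4) = 1*(-4) = -4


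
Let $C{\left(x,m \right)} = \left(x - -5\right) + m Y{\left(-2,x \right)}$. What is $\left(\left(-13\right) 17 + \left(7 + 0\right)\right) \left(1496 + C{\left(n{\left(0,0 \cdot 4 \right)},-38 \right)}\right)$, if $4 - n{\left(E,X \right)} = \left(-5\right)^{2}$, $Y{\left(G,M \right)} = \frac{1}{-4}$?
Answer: $-318753$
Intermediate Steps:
$Y{\left(G,M \right)} = - \frac{1}{4}$
$n{\left(E,X \right)} = -21$ ($n{\left(E,X \right)} = 4 - \left(-5\right)^{2} = 4 - 25 = -21$)
$C{\left(x,m \right)} = 5 + x - \frac{m}{4}$ ($C{\left(x,m \right)} = \left(x - -5\right) + m \left(- \frac{1}{4}\right) = \left(x + 5\right) - \frac{m}{4} = \left(5 + x\right) - \frac{m}{4} = 5 + x - \frac{m}{4}$)
$\left(\left(-13\right) 17 + \left(7 + 0\right)\right) \left(1496 + C{\left(n{\left(0,0 \cdot 4 \right)},-38 \right)}\right) = \left(\left(-13\right) 17 + \left(7 + 0\right)\right) \left(1496 - \frac{13}{2}\right) = \left(-221 + 7\right) \left(1496 + \left(5 - 21 + \frac{19}{2}\right)\right) = - 214 \left(1496 - \frac{13}{2}\right) = \left(-214\right) \frac{2979}{2} = -318753$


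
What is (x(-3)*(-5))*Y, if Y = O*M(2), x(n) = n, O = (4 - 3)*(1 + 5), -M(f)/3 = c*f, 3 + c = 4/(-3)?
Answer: 2340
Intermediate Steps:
c = -13/3 (c = -3 + 4/(-3) = -3 + 4*(-⅓) = -3 - 4/3 = -13/3 ≈ -4.3333)
M(f) = 13*f (M(f) = -(-13)*f = 13*f)
O = 6 (O = 1*6 = 6)
Y = 156 (Y = 6*(13*2) = 6*26 = 156)
(x(-3)*(-5))*Y = -3*(-5)*156 = 15*156 = 2340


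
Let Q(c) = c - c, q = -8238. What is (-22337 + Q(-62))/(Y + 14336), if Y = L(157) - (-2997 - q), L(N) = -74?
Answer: -22337/9021 ≈ -2.4761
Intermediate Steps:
Q(c) = 0
Y = -5315 (Y = -74 - (-2997 - 1*(-8238)) = -74 - (-2997 + 8238) = -74 - 1*5241 = -74 - 5241 = -5315)
(-22337 + Q(-62))/(Y + 14336) = (-22337 + 0)/(-5315 + 14336) = -22337/9021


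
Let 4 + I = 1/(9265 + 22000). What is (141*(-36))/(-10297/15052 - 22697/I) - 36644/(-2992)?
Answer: 10076863579397377/887621528001164 ≈ 11.353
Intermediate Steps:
I = -125059/31265 (I = -4 + 1/(9265 + 22000) = -4 + 1/31265 = -125059/31265 ≈ -4.0000)
(141*(-36))/(-10297/15052 - 22697/I) - 36644/(-2992) = (141*(-36))/(-10297/15052 - 22697/(-125059/31265)) - 36644/(-2992) = -5076/(-10297*1/15052 - 22697*(-31265/125059)) - 36644*(-1/2992) = -5076/(-10297/15052 + 709621705/125059) + 9161/748 = -5076/10679938171137/1882388068 + 9161/748 = -5076*1882388068/10679938171137 + 9161/748 = -1061666870352/1186659796793 + 9161/748 = 10076863579397377/887621528001164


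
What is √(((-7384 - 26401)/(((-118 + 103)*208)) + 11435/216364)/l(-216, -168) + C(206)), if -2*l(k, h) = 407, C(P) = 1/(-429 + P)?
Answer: 5*I*√1359727796717503394610/765859107156 ≈ 0.24074*I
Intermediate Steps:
l(k, h) = -407/2 (l(k, h) = -½*407 = -407/2)
√(((-7384 - 26401)/(((-118 + 103)*208)) + 11435/216364)/l(-216, -168) + C(206)) = √(((-7384 - 26401)/(((-118 + 103)*208)) + 11435/216364)/(-407/2) + 1/(-429 + 206)) = √((-33785/((-15*208)) + 11435*(1/216364))*(-2/407) + 1/(-223)) = √((-33785/(-3120) + 11435/216364)*(-2/407) - 1/223) = √((-33785*(-1/3120) + 11435/216364)*(-2/407) - 1/223) = √((6757/624 + 11435/216364)*(-2/407) - 1/223) = √((367276747/33752784)*(-2/407) - 1/223) = √(-367276747/6868691544 - 1/223) = √(-88771406125/1531718214312) = 5*I*√1359727796717503394610/765859107156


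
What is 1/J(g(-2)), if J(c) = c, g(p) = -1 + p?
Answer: -⅓ ≈ -0.33333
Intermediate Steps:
1/J(g(-2)) = 1/(-1 - 2) = 1/(-3) = -⅓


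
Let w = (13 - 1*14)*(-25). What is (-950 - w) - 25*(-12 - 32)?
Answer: 125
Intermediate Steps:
w = 25 (w = (13 - 14)*(-25) = -1*(-25) = 25)
(-950 - w) - 25*(-12 - 32) = (-950 - 1*25) - 25*(-12 - 32) = (-950 - 25) - 25*(-44) = -975 + 1100 = 125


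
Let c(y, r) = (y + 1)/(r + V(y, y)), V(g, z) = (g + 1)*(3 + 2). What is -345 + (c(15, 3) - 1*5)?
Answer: -29034/83 ≈ -349.81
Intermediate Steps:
V(g, z) = 5 + 5*g (V(g, z) = (1 + g)*5 = 5 + 5*g)
c(y, r) = (1 + y)/(5 + r + 5*y) (c(y, r) = (y + 1)/(r + (5 + 5*y)) = (1 + y)/(5 + r + 5*y))
-345 + (c(15, 3) - 1*5) = -345 + ((1 + 15)/(5 + 3 + 5*15) - 1*5) = -345 + (16/(5 + 3 + 75) - 5) = -345 + (16/83 - 5) = -345 - 399/83 = -29034/83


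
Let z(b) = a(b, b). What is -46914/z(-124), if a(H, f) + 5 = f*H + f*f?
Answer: -15638/10249 ≈ -1.5258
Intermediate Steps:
a(H, f) = -5 + f² + H*f (a(H, f) = -5 + (f*H + f*f) = -5 + (H*f + f²) = -5 + (f² + H*f) = -5 + f² + H*f)
z(b) = -5 + 2*b² (z(b) = -5 + b² + b*b = -5 + b² + b² = -5 + 2*b²)
-46914/z(-124) = -46914/(-5 + 2*(-124)²) = -46914/(-5 + 2*15376) = -46914/(-5 + 30752) = -46914/30747 = -46914*1/30747 = -15638/10249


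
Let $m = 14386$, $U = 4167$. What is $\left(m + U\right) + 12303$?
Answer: $30856$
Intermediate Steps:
$\left(m + U\right) + 12303 = \left(14386 + 4167\right) + 12303 = 18553 + 12303 = 30856$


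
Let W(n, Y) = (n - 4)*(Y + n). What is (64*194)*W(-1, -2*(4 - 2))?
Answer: 310400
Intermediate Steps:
W(n, Y) = (-4 + n)*(Y + n)
(64*194)*W(-1, -2*(4 - 2)) = (64*194)*((-1)² - (-8)*(4 - 2) - 4*(-1) - 2*(4 - 2)*(-1)) = 12416*(1 - (-8)*2 + 4 - 2*2*(-1)) = 12416*(1 - 4*(-4) + 4 - 4*(-1)) = 12416*(1 + 16 + 4 + 4) = 12416*25 = 310400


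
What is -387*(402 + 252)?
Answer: -253098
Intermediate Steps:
-387*(402 + 252) = -387*654 = -253098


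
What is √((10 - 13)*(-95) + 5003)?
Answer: 2*√1322 ≈ 72.719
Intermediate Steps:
√((10 - 13)*(-95) + 5003) = √(-3*(-95) + 5003) = √(285 + 5003) = √5288 = 2*√1322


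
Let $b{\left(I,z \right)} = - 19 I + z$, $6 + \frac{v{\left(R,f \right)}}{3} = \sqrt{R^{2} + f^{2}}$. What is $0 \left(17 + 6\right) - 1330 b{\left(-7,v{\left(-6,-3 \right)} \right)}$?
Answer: $-152950 - 11970 \sqrt{5} \approx -1.7972 \cdot 10^{5}$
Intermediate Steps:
$v{\left(R,f \right)} = -18 + 3 \sqrt{R^{2} + f^{2}}$
$b{\left(I,z \right)} = z - 19 I$
$0 \left(17 + 6\right) - 1330 b{\left(-7,v{\left(-6,-3 \right)} \right)} = 0 \left(17 + 6\right) - 1330 \left(\left(-18 + 3 \sqrt{\left(-6\right)^{2} + \left(-3\right)^{2}}\right) - -133\right) = 0 \cdot 23 - 1330 \left(\left(-18 + 3 \sqrt{36 + 9}\right) + 133\right) = 0 - 1330 \left(\left(-18 + 3 \sqrt{45}\right) + 133\right) = 0 - 1330 \left(\left(-18 + 3 \cdot 3 \sqrt{5}\right) + 133\right) = 0 - 1330 \left(\left(-18 + 9 \sqrt{5}\right) + 133\right) = 0 - 1330 \left(115 + 9 \sqrt{5}\right) = 0 - \left(152950 + 11970 \sqrt{5}\right) = -152950 - 11970 \sqrt{5}$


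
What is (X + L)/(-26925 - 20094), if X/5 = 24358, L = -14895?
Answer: -106895/47019 ≈ -2.2734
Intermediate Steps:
X = 121790 (X = 5*24358 = 121790)
(X + L)/(-26925 - 20094) = (121790 - 14895)/(-26925 - 20094) = 106895/(-47019) = 106895*(-1/47019) = -106895/47019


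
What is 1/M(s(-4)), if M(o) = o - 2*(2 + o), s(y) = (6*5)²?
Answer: -1/904 ≈ -0.0011062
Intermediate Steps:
s(y) = 900 (s(y) = 30² = 900)
M(o) = -4 - o (M(o) = o - (4 + 2*o) = o + (-4 - 2*o) = -4 - o)
1/M(s(-4)) = 1/(-4 - 1*900) = 1/(-4 - 900) = 1/(-904) = -1/904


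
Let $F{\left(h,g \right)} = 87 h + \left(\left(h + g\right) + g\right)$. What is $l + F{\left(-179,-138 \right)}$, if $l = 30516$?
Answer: $14488$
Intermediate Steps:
$F{\left(h,g \right)} = 2 g + 88 h$ ($F{\left(h,g \right)} = 87 h + \left(\left(g + h\right) + g\right) = 87 h + \left(h + 2 g\right) = 2 g + 88 h$)
$l + F{\left(-179,-138 \right)} = 30516 + \left(2 \left(-138\right) + 88 \left(-179\right)\right) = 30516 - 16028 = 14488$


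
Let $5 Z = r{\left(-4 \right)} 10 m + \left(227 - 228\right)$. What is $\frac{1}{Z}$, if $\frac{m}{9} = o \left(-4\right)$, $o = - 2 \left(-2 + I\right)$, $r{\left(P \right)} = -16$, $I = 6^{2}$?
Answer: $- \frac{5}{391681} \approx -1.2765 \cdot 10^{-5}$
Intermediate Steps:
$I = 36$
$o = -68$ ($o = - 2 \left(-2 + 36\right) = \left(-2\right) 34 = -68$)
$m = 2448$ ($m = 9 \left(\left(-68\right) \left(-4\right)\right) = 9 \cdot 272 = 2448$)
$Z = - \frac{391681}{5}$ ($Z = \frac{- 16 \cdot 10 \cdot 2448 + \left(227 - 228\right)}{5} = \frac{\left(-16\right) 24480 - 1}{5} = \frac{-391680 - 1}{5} = \frac{1}{5} \left(-391681\right) = - \frac{391681}{5} \approx -78336.0$)
$\frac{1}{Z} = \frac{1}{- \frac{391681}{5}} = - \frac{5}{391681}$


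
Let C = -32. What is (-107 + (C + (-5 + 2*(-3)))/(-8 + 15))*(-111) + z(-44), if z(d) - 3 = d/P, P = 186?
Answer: 8177615/651 ≈ 12562.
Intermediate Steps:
z(d) = 3 + d/186
(-107 + (C + (-5 + 2*(-3)))/(-8 + 15))*(-111) + z(-44) = (-107 + (-32 + (-5 + 2*(-3)))/(-8 + 15))*(-111) + (3 + (1/186)*(-44)) = (-107 + (-32 + (-5 - 6))/7)*(-111) + (3 - 22/93) = (-107 + (-32 - 11)*(1/7))*(-111) + 257/93 = (-107 - 43*1/7)*(-111) + 257/93 = (-107 - 43/7)*(-111) + 257/93 = -792/7*(-111) + 257/93 = 87912/7 + 257/93 = 8177615/651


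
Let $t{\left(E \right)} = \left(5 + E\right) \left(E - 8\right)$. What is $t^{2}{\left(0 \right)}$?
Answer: $1600$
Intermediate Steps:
$t{\left(E \right)} = \left(-8 + E\right) \left(5 + E\right)$ ($t{\left(E \right)} = \left(5 + E\right) \left(-8 + E\right) = \left(-8 + E\right) \left(5 + E\right)$)
$t^{2}{\left(0 \right)} = \left(-40 + 0^{2} - 0\right)^{2} = \left(-40 + 0 + 0\right)^{2} = \left(-40\right)^{2} = 1600$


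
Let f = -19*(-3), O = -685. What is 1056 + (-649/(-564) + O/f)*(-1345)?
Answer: 167940001/10716 ≈ 15672.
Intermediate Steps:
f = 57
1056 + (-649/(-564) + O/f)*(-1345) = 1056 + (-649/(-564) - 685/57)*(-1345) = 1056 + (-649*(-1/564) - 685*1/57)*(-1345) = 1056 + (649/564 - 685/57)*(-1345) = 1056 - 116449/10716*(-1345) = 1056 + 156623905/10716 = 167940001/10716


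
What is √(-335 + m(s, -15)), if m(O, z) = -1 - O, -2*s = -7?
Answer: I*√1358/2 ≈ 18.426*I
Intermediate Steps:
s = 7/2 (s = -½*(-7) = 7/2 ≈ 3.5000)
√(-335 + m(s, -15)) = √(-335 + (-1 - 1*7/2)) = √(-335 + (-1 - 7/2)) = √(-335 - 9/2) = √(-679/2) = I*√1358/2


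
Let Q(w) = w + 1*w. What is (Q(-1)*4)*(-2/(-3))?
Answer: -16/3 ≈ -5.3333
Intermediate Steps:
Q(w) = 2*w (Q(w) = w + w = 2*w)
(Q(-1)*4)*(-2/(-3)) = ((2*(-1))*4)*(-2/(-3)) = (-2*4)*(-2*(-1/3)) = -8*2/3 = -16/3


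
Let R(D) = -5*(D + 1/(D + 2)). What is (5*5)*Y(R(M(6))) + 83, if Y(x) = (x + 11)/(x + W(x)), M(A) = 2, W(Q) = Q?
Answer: 1499/18 ≈ 83.278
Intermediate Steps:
R(D) = -5*D - 5/(2 + D) (R(D) = -5*(D + 1/(2 + D)) = -5*D - 5/(2 + D))
Y(x) = (11 + x)/(2*x) (Y(x) = (x + 11)/(x + x) = (11 + x)/((2*x)) = (11 + x)*(1/(2*x)) = (11 + x)/(2*x))
(5*5)*Y(R(M(6))) + 83 = (5*5)*((11 + 5*(-1 - 1*2² - 2*2)/(2 + 2))/(2*((5*(-1 - 1*2² - 2*2)/(2 + 2))))) + 83 = 25*((11 + 5*(-1 - 1*4 - 4)/4)/(2*((5*(-1 - 1*4 - 4)/4)))) + 83 = 25*((11 + 5*(¼)*(-1 - 4 - 4))/(2*((5*(¼)*(-1 - 4 - 4))))) + 83 = 25*((11 + 5*(¼)*(-9))/(2*((5*(¼)*(-9))))) + 83 = 25*((11 - 45/4)/(2*(-45/4))) + 83 = 25*((½)*(-4/45)*(-¼)) + 83 = 25*(1/90) + 83 = 5/18 + 83 = 1499/18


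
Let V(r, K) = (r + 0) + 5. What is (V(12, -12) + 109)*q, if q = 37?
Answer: 4662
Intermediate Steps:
V(r, K) = 5 + r (V(r, K) = r + 5 = 5 + r)
(V(12, -12) + 109)*q = ((5 + 12) + 109)*37 = (17 + 109)*37 = 126*37 = 4662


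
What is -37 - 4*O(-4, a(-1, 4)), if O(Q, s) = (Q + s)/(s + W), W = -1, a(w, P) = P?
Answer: -37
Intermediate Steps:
O(Q, s) = (Q + s)/(-1 + s) (O(Q, s) = (Q + s)/(s - 1) = (Q + s)/(-1 + s))
-37 - 4*O(-4, a(-1, 4)) = -37 - 4*(-4 + 4)/(-1 + 4) = -37 - 4*0/3 = -37 - 4*0 = -37 + 0 = -37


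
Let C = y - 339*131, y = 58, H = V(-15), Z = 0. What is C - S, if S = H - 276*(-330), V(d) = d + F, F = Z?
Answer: -135416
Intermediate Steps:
F = 0
V(d) = d (V(d) = d + 0 = d)
H = -15
C = -44351 (C = 58 - 339*131 = 58 - 44409 = -44351)
S = 91065 (S = -15 - 276*(-330) = -15 + 91080 = 91065)
C - S = -44351 - 1*91065 = -44351 - 91065 = -135416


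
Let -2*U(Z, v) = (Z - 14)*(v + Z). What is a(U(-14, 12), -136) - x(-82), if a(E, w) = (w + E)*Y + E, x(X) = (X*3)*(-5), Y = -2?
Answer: -930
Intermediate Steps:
x(X) = -15*X (x(X) = (3*X)*(-5) = -15*X)
U(Z, v) = -(-14 + Z)*(Z + v)/2 (U(Z, v) = -(Z - 14)*(v + Z)/2 = -(-14 + Z)*(Z + v)/2)
a(E, w) = -E - 2*w (a(E, w) = (w + E)*(-2) + E = (E + w)*(-2) + E = (-2*E - 2*w) + E = -E - 2*w)
a(U(-14, 12), -136) - x(-82) = (-(7*(-14) + 7*12 - ½*(-14)² - ½*(-14)*12) - 2*(-136)) - (-15)*(-82) = (-(-98 + 84 - ½*196 + 84) + 272) - 1*1230 = (-(-98 + 84 - 98 + 84) + 272) - 1230 = (-1*(-28) + 272) - 1230 = (28 + 272) - 1230 = 300 - 1230 = -930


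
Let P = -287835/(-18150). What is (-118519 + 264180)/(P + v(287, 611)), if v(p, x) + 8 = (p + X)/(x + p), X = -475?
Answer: 79136164690/4155801 ≈ 19042.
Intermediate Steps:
v(p, x) = -8 + (-475 + p)/(p + x) (v(p, x) = -8 + (p - 475)/(x + p) = -8 + (-475 + p)/(p + x))
P = 19189/1210 (P = -287835*(-1/18150) = 19189/1210 ≈ 15.859)
(-118519 + 264180)/(P + v(287, 611)) = (-118519 + 264180)/(19189/1210 + (-475 - 8*611 - 7*287)/(287 + 611)) = 145661/(19189/1210 + (-475 - 4888 - 2009)/898) = 145661/(19189/1210 + (1/898)*(-7372)) = 145661/(19189/1210 - 3686/449) = 145661/(4155801/543290) = 145661*(543290/4155801) = 79136164690/4155801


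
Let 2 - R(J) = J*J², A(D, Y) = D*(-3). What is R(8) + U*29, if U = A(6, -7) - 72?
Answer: -3120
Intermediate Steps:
A(D, Y) = -3*D
U = -90 (U = -3*6 - 72 = -18 - 72 = -90)
R(J) = 2 - J³ (R(J) = 2 - J*J² = 2 - J³)
R(8) + U*29 = (2 - 1*8³) - 90*29 = (2 - 1*512) - 2610 = (2 - 512) - 2610 = -510 - 2610 = -3120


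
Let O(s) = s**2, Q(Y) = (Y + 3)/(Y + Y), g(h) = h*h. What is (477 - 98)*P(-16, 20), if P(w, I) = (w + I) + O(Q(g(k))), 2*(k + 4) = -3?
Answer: 95487155/58564 ≈ 1630.5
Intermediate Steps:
k = -11/2 (k = -4 + (1/2)*(-3) = -4 - 3/2 = -11/2 ≈ -5.5000)
g(h) = h**2
Q(Y) = (3 + Y)/(2*Y) (Q(Y) = (3 + Y)/((2*Y)) = (3 + Y)*(1/(2*Y)) = (3 + Y)/(2*Y))
P(w, I) = 17689/58564 + I + w (P(w, I) = (w + I) + ((3 + (-11/2)**2)/(2*((-11/2)**2)))**2 = (I + w) + ((3 + 121/4)/(2*(121/4)))**2 = (I + w) + ((1/2)*(4/121)*(133/4))**2 = (I + w) + (133/242)**2 = (I + w) + 17689/58564 = 17689/58564 + I + w)
(477 - 98)*P(-16, 20) = (477 - 98)*(17689/58564 + 20 - 16) = 379*(251945/58564) = 95487155/58564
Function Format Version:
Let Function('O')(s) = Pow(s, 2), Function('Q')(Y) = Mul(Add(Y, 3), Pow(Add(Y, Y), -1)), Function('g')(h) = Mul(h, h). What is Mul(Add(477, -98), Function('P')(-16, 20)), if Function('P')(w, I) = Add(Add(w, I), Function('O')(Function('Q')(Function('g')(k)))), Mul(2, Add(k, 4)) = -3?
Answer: Rational(95487155, 58564) ≈ 1630.5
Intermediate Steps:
k = Rational(-11, 2) (k = Add(-4, Mul(Rational(1, 2), -3)) = Add(-4, Rational(-3, 2)) = Rational(-11, 2) ≈ -5.5000)
Function('g')(h) = Pow(h, 2)
Function('Q')(Y) = Mul(Rational(1, 2), Pow(Y, -1), Add(3, Y)) (Function('Q')(Y) = Mul(Add(3, Y), Pow(Mul(2, Y), -1)) = Mul(Add(3, Y), Mul(Rational(1, 2), Pow(Y, -1))) = Mul(Rational(1, 2), Pow(Y, -1), Add(3, Y)))
Function('P')(w, I) = Add(Rational(17689, 58564), I, w) (Function('P')(w, I) = Add(Add(w, I), Pow(Mul(Rational(1, 2), Pow(Pow(Rational(-11, 2), 2), -1), Add(3, Pow(Rational(-11, 2), 2))), 2)) = Add(Add(I, w), Pow(Mul(Rational(1, 2), Pow(Rational(121, 4), -1), Add(3, Rational(121, 4))), 2)) = Add(Add(I, w), Pow(Mul(Rational(1, 2), Rational(4, 121), Rational(133, 4)), 2)) = Add(Add(I, w), Pow(Rational(133, 242), 2)) = Add(Add(I, w), Rational(17689, 58564)) = Add(Rational(17689, 58564), I, w))
Mul(Add(477, -98), Function('P')(-16, 20)) = Mul(Add(477, -98), Add(Rational(17689, 58564), 20, -16)) = Mul(379, Rational(251945, 58564)) = Rational(95487155, 58564)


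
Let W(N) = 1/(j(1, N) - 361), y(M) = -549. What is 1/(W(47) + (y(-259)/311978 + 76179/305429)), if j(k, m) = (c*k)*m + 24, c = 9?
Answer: 47643564281/12353240704 ≈ 3.8568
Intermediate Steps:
j(k, m) = 24 + 9*k*m (j(k, m) = (9*k)*m + 24 = 9*k*m + 24 = 24 + 9*k*m)
W(N) = 1/(-337 + 9*N) (W(N) = 1/((24 + 9*1*N) - 361) = 1/((24 + 9*N) - 361) = 1/(-337 + 9*N))
1/(W(47) + (y(-259)/311978 + 76179/305429)) = 1/(1/(-337 + 9*47) + (-549/311978 + 76179/305429)) = 1/(1/(-337 + 423) + (-549*1/311978 + 76179*(1/305429))) = 1/(1/86 + (-549/311978 + 76179/305429)) = 1/(1/86 + 23598491541/95287128562) = 1/(12353240704/47643564281) = 47643564281/12353240704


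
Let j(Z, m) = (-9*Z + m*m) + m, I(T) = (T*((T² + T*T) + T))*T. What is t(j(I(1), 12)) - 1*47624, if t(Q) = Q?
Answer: -47495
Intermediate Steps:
I(T) = T²*(T + 2*T²) (I(T) = (T*((T² + T²) + T))*T = (T*(2*T² + T))*T = (T*(T + 2*T²))*T = T²*(T + 2*T²))
j(Z, m) = m + m² - 9*Z (j(Z, m) = (-9*Z + m²) + m = (m² - 9*Z) + m = m + m² - 9*Z)
t(j(I(1), 12)) - 1*47624 = (12 + 12² - 9*1³*(1 + 2*1)) - 1*47624 = (12 + 144 - 9*(1 + 2)) - 47624 = (12 + 144 - 9*3) - 47624 = (12 + 144 - 27) - 47624 = 129 - 47624 = -47495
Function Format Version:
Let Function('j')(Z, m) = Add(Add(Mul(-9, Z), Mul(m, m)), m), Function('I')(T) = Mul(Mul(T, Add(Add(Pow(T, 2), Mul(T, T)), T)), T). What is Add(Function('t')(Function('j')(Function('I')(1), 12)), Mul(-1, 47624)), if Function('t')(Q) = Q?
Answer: -47495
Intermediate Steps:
Function('I')(T) = Mul(Pow(T, 2), Add(T, Mul(2, Pow(T, 2)))) (Function('I')(T) = Mul(Mul(T, Add(Add(Pow(T, 2), Pow(T, 2)), T)), T) = Mul(Mul(T, Add(Mul(2, Pow(T, 2)), T)), T) = Mul(Mul(T, Add(T, Mul(2, Pow(T, 2)))), T) = Mul(Pow(T, 2), Add(T, Mul(2, Pow(T, 2)))))
Function('j')(Z, m) = Add(m, Pow(m, 2), Mul(-9, Z)) (Function('j')(Z, m) = Add(Add(Mul(-9, Z), Pow(m, 2)), m) = Add(Add(Pow(m, 2), Mul(-9, Z)), m) = Add(m, Pow(m, 2), Mul(-9, Z)))
Add(Function('t')(Function('j')(Function('I')(1), 12)), Mul(-1, 47624)) = Add(Add(12, Pow(12, 2), Mul(-9, Mul(Pow(1, 3), Add(1, Mul(2, 1))))), Mul(-1, 47624)) = Add(Add(12, 144, Mul(-9, Mul(1, Add(1, 2)))), -47624) = Add(Add(12, 144, Mul(-9, Mul(1, 3))), -47624) = Add(Add(12, 144, Mul(-9, 3)), -47624) = Add(Add(12, 144, -27), -47624) = Add(129, -47624) = -47495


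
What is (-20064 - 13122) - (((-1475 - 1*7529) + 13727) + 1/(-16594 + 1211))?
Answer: -583154146/15383 ≈ -37909.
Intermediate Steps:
(-20064 - 13122) - (((-1475 - 1*7529) + 13727) + 1/(-16594 + 1211)) = -33186 - (((-1475 - 7529) + 13727) + 1/(-15383)) = -33186 - ((-9004 + 13727) - 1/15383) = -33186 - (4723 - 1/15383) = -33186 - 1*72653908/15383 = -33186 - 72653908/15383 = -583154146/15383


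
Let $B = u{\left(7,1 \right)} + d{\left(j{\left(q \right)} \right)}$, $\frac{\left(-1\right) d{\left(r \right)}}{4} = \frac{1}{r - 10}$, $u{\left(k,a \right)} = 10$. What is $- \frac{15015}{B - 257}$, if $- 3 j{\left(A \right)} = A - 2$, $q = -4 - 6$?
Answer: $\frac{45045}{739} \approx 60.954$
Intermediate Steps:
$q = -10$ ($q = -4 - 6 = -10$)
$j{\left(A \right)} = \frac{2}{3} - \frac{A}{3}$ ($j{\left(A \right)} = - \frac{A - 2}{3} = - \frac{-2 + A}{3} = \frac{2}{3} - \frac{A}{3}$)
$d{\left(r \right)} = - \frac{4}{-10 + r}$ ($d{\left(r \right)} = - \frac{4}{r - 10} = - \frac{4}{-10 + r}$)
$B = \frac{32}{3}$ ($B = 10 - \frac{4}{-10 + \left(\frac{2}{3} - - \frac{10}{3}\right)} = 10 - \frac{4}{-10 + \left(\frac{2}{3} + \frac{10}{3}\right)} = 10 - \frac{4}{-10 + 4} = 10 - \frac{4}{-6} = 10 - - \frac{2}{3} = 10 + \frac{2}{3} = \frac{32}{3} \approx 10.667$)
$- \frac{15015}{B - 257} = - \frac{15015}{\frac{32}{3} - 257} = - \frac{15015}{- \frac{739}{3}} = \left(-15015\right) \left(- \frac{3}{739}\right) = \frac{45045}{739}$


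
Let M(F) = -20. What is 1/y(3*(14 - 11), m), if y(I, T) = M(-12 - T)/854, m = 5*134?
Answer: -427/10 ≈ -42.700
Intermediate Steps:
m = 670
y(I, T) = -10/427 (y(I, T) = -20/854 = -20*1/854 = -10/427)
1/y(3*(14 - 11), m) = 1/(-10/427) = -427/10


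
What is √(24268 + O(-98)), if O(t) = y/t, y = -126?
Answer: √1189195/7 ≈ 155.79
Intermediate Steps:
O(t) = -126/t
√(24268 + O(-98)) = √(24268 - 126/(-98)) = √(24268 - 126*(-1/98)) = √(24268 + 9/7) = √(169885/7) = √1189195/7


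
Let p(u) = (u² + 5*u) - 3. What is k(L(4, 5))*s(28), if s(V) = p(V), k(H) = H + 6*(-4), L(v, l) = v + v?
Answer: -14736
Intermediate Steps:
L(v, l) = 2*v
k(H) = -24 + H (k(H) = H - 24 = -24 + H)
p(u) = -3 + u² + 5*u
s(V) = -3 + V² + 5*V
k(L(4, 5))*s(28) = (-24 + 2*4)*(-3 + 28² + 5*28) = (-24 + 8)*(-3 + 784 + 140) = -16*921 = -14736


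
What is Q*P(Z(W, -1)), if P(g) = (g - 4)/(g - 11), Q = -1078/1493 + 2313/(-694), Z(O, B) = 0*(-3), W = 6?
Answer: -8402882/5698781 ≈ -1.4745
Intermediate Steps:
Z(O, B) = 0
Q = -4201441/1036142 (Q = -1078*1/1493 + 2313*(-1/694) = -1078/1493 - 2313/694 = -4201441/1036142 ≈ -4.0549)
P(g) = (-4 + g)/(-11 + g)
Q*P(Z(W, -1)) = -4201441*(-4 + 0)/(1036142*(-11 + 0)) = -4201441*(-4)/(1036142*(-11)) = -(-4201441)*(-4)/11397562 = -4201441/1036142*4/11 = -8402882/5698781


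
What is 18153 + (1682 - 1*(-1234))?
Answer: 21069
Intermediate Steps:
18153 + (1682 - 1*(-1234)) = 18153 + (1682 + 1234) = 18153 + 2916 = 21069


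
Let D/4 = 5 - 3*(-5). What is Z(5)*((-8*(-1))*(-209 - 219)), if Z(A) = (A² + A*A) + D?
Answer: -445120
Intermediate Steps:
D = 80 (D = 4*(5 - 3*(-5)) = 4*(5 + 15) = 4*20 = 80)
Z(A) = 80 + 2*A² (Z(A) = (A² + A*A) + 80 = (A² + A²) + 80 = 2*A² + 80 = 80 + 2*A²)
Z(5)*((-8*(-1))*(-209 - 219)) = (80 + 2*5²)*((-8*(-1))*(-209 - 219)) = (80 + 2*25)*(8*(-428)) = (80 + 50)*(-3424) = 130*(-3424) = -445120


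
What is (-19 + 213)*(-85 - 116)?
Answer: -38994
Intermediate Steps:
(-19 + 213)*(-85 - 116) = 194*(-201) = -38994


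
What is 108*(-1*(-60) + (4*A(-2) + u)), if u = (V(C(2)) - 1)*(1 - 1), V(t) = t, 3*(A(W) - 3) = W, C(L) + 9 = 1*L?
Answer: 7488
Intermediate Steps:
C(L) = -9 + L (C(L) = -9 + 1*L = -9 + L)
A(W) = 3 + W/3
u = 0 (u = ((-9 + 2) - 1)*(1 - 1) = (-7 - 1)*0 = -8*0 = 0)
108*(-1*(-60) + (4*A(-2) + u)) = 108*(-1*(-60) + (4*(3 + (⅓)*(-2)) + 0)) = 108*(60 + (4*(3 - ⅔) + 0)) = 108*(60 + (4*(7/3) + 0)) = 108*(60 + (28/3 + 0)) = 108*(60 + 28/3) = 108*(208/3) = 7488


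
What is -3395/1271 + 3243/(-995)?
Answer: -7499878/1264645 ≈ -5.9304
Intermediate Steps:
-3395/1271 + 3243/(-995) = -3395*1/1271 + 3243*(-1/995) = -3395/1271 - 3243/995 = -7499878/1264645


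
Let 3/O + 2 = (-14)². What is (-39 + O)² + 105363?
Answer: 4022640837/37636 ≈ 1.0688e+5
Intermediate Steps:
O = 3/194 (O = 3/(-2 + (-14)²) = 3/(-2 + 196) = 3/194 ≈ 0.015464)
(-39 + O)² + 105363 = (-39 + 3/194)² + 105363 = (-7563/194)² + 105363 = 57198969/37636 + 105363 = 4022640837/37636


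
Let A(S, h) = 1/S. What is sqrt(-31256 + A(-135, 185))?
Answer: I*sqrt(63293415)/45 ≈ 176.79*I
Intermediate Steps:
sqrt(-31256 + A(-135, 185)) = sqrt(-31256 + 1/(-135)) = sqrt(-31256 - 1/135) = sqrt(-4219561/135) = I*sqrt(63293415)/45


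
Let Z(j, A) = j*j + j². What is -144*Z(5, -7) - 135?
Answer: -7335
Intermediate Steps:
Z(j, A) = 2*j² (Z(j, A) = j² + j² = 2*j²)
-144*Z(5, -7) - 135 = -288*5² - 135 = -288*25 - 135 = -144*50 - 135 = -7200 - 135 = -7335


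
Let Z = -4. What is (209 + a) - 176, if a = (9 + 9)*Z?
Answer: -39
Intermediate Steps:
a = -72 (a = (9 + 9)*(-4) = 18*(-4) = -72)
(209 + a) - 176 = (209 - 72) - 176 = 137 - 176 = -39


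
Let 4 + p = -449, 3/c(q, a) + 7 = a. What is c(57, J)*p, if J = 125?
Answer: -1359/118 ≈ -11.517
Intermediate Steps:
c(q, a) = 3/(-7 + a)
p = -453 (p = -4 - 449 = -453)
c(57, J)*p = (3/(-7 + 125))*(-453) = (3/118)*(-453) = -1359/118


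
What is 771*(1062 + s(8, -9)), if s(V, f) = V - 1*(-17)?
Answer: 838077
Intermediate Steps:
s(V, f) = 17 + V (s(V, f) = V + 17 = 17 + V)
771*(1062 + s(8, -9)) = 771*(1062 + (17 + 8)) = 771*(1062 + 25) = 771*1087 = 838077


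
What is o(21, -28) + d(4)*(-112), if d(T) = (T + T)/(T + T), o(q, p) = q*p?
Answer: -700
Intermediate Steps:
o(q, p) = p*q
d(T) = 1 (d(T) = (2*T)/((2*T)) = (2*T)*(1/(2*T)) = 1)
o(21, -28) + d(4)*(-112) = -28*21 + 1*(-112) = -588 - 112 = -700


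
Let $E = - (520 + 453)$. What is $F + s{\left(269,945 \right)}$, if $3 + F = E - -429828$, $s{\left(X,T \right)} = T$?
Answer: $429797$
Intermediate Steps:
$E = -973$ ($E = \left(-1\right) 973 = -973$)
$F = 428852$ ($F = -3 - -428855 = -3 + \left(-973 + 429828\right) = -3 + 428855 = 428852$)
$F + s{\left(269,945 \right)} = 428852 + 945 = 429797$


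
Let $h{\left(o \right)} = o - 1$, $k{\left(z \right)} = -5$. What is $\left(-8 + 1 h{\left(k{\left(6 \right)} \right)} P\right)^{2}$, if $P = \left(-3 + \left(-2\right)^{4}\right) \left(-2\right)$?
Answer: $21904$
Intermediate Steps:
$P = -26$ ($P = \left(-3 + 16\right) \left(-2\right) = 13 \left(-2\right) = -26$)
$h{\left(o \right)} = -1 + o$
$\left(-8 + 1 h{\left(k{\left(6 \right)} \right)} P\right)^{2} = \left(-8 + 1 \left(-1 - 5\right) \left(-26\right)\right)^{2} = \left(-8 + 1 \left(-6\right) \left(-26\right)\right)^{2} = \left(-8 - -156\right)^{2} = \left(-8 + 156\right)^{2} = 148^{2} = 21904$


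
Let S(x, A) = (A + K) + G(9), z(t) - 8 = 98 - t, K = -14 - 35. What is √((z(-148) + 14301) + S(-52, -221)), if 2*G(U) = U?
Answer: √57158/2 ≈ 119.54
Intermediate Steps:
G(U) = U/2
K = -49
z(t) = 106 - t (z(t) = 8 + (98 - t) = 106 - t)
S(x, A) = -89/2 + A (S(x, A) = (A - 49) + (½)*9 = (-49 + A) + 9/2 = -89/2 + A)
√((z(-148) + 14301) + S(-52, -221)) = √(((106 - 1*(-148)) + 14301) + (-89/2 - 221)) = √(((106 + 148) + 14301) - 531/2) = √((254 + 14301) - 531/2) = √(14555 - 531/2) = √(28579/2) = √57158/2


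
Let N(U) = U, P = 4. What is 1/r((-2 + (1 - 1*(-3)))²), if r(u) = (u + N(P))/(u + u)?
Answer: 1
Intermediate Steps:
r(u) = (4 + u)/(2*u) (r(u) = (u + 4)/(u + u) = (4 + u)/((2*u)) = (4 + u)*(1/(2*u)) = (4 + u)/(2*u))
1/r((-2 + (1 - 1*(-3)))²) = 1/((4 + (-2 + (1 - 1*(-3)))²)/(2*((-2 + (1 - 1*(-3)))²))) = 1/((4 + (-2 + (1 + 3))²)/(2*((-2 + (1 + 3))²))) = 1/((4 + (-2 + 4)²)/(2*((-2 + 4)²))) = 1/((4 + 2²)/(2*(2²))) = 1/((½)*(4 + 4)/4) = 1/((½)*(¼)*8) = 1/1 = 1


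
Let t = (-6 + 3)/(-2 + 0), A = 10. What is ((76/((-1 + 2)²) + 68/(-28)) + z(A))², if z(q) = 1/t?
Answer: 2430481/441 ≈ 5511.3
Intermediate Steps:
t = 3/2 (t = -3/(-2) = -3*(-½) = 3/2 ≈ 1.5000)
z(q) = ⅔ (z(q) = 1/(3/2) = ⅔)
((76/((-1 + 2)²) + 68/(-28)) + z(A))² = ((76/((-1 + 2)²) + 68/(-28)) + ⅔)² = ((76/(1²) + 68*(-1/28)) + ⅔)² = ((76/1 - 17/7) + ⅔)² = ((76*1 - 17/7) + ⅔)² = ((76 - 17/7) + ⅔)² = (515/7 + ⅔)² = (1559/21)² = 2430481/441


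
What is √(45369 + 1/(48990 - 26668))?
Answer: √22606088053718/22322 ≈ 213.00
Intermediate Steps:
√(45369 + 1/(48990 - 26668)) = √(45369 + 1/22322) = √(1012726819/22322) = √22606088053718/22322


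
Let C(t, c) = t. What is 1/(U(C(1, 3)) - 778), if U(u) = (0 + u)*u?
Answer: -1/777 ≈ -0.0012870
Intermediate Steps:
U(u) = u**2 (U(u) = u*u = u**2)
1/(U(C(1, 3)) - 778) = 1/(1**2 - 778) = 1/(1 - 778) = 1/(-777) = -1/777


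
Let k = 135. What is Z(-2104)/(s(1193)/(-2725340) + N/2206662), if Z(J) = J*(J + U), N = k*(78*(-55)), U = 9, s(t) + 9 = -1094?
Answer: -4418094685261138400/262657785469 ≈ -1.6821e+7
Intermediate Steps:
s(t) = -1103 (s(t) = -9 - 1094 = -1103)
N = -579150 (N = 135*(78*(-55)) = 135*(-4290) = -579150)
Z(J) = J*(9 + J) (Z(J) = J*(J + 9) = J*(9 + J))
Z(-2104)/(s(1193)/(-2725340) + N/2206662) = (-2104*(9 - 2104))/(-1103/(-2725340) - 579150/2206662) = (-2104*(-2095))/(-1103*(-1/2725340) - 579150*1/2206662) = 4407880/(1103/2725340 - 96525/367777) = 4407880/(-262657785469/1002317369180) = 4407880*(-1002317369180/262657785469) = -4418094685261138400/262657785469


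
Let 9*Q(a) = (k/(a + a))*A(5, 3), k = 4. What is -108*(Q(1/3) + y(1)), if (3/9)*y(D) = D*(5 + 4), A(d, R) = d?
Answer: -3276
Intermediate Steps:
y(D) = 27*D (y(D) = 3*(D*(5 + 4)) = 3*(D*9) = 3*(9*D) = 27*D)
Q(a) = 10/(9*a) (Q(a) = ((4/(a + a))*5)/9 = ((4/(2*a))*5)/9 = (((1/(2*a))*4)*5)/9 = ((2/a)*5)/9 = (10/a)/9 = 10/(9*a))
-108*(Q(1/3) + y(1)) = -108*(10/(9*(1/3)) + 27*1) = -108*(10/(9*(⅓)) + 27) = -108*((10/9)*3 + 27) = -108*(10/3 + 27) = -108*91/3 = -3276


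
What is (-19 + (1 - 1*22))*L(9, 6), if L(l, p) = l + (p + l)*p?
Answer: -3960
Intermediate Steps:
L(l, p) = l + p*(l + p) (L(l, p) = l + (l + p)*p = l + p*(l + p))
(-19 + (1 - 1*22))*L(9, 6) = (-19 + (1 - 1*22))*(9 + 6² + 9*6) = (-19 + (1 - 22))*(9 + 36 + 54) = (-19 - 21)*99 = -40*99 = -3960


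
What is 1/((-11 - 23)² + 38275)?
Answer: 1/39431 ≈ 2.5361e-5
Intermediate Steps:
1/((-11 - 23)² + 38275) = 1/((-34)² + 38275) = 1/(1156 + 38275) = 1/39431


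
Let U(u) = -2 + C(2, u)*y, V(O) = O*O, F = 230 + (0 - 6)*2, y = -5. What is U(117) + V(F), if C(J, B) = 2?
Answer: 47512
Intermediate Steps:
F = 218 (F = 230 - 6*2 = 230 - 12 = 218)
V(O) = O**2
U(u) = -12 (U(u) = -2 + 2*(-5) = -2 - 10 = -12)
U(117) + V(F) = -12 + 218**2 = -12 + 47524 = 47512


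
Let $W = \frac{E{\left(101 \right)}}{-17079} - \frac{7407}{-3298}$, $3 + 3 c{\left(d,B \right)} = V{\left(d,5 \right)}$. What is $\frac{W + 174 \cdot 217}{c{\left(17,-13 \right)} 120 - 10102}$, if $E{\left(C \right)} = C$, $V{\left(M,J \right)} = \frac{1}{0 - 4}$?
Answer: $- \frac{2126903743891}{576333177744} \approx -3.6904$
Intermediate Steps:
$V{\left(M,J \right)} = - \frac{1}{4}$ ($V{\left(M,J \right)} = \frac{1}{-4} = - \frac{1}{4}$)
$c{\left(d,B \right)} = - \frac{13}{12}$ ($c{\left(d,B \right)} = -1 + \frac{1}{3} \left(- \frac{1}{4}\right) = -1 - \frac{1}{12} = - \frac{13}{12}$)
$W = \frac{126171055}{56326542}$ ($W = \frac{101}{-17079} - \frac{7407}{-3298} = 101 \left(- \frac{1}{17079}\right) - - \frac{7407}{3298} = - \frac{101}{17079} + \frac{7407}{3298} = \frac{126171055}{56326542} \approx 2.24$)
$\frac{W + 174 \cdot 217}{c{\left(17,-13 \right)} 120 - 10102} = \frac{\frac{126171055}{56326542} + 174 \cdot 217}{\left(- \frac{13}{12}\right) 120 - 10102} = \frac{\frac{126171055}{56326542} + 37758}{-130 - 10102} = \frac{2126903743891}{56326542 \left(-10232\right)} = \frac{2126903743891}{56326542} \left(- \frac{1}{10232}\right) = - \frac{2126903743891}{576333177744}$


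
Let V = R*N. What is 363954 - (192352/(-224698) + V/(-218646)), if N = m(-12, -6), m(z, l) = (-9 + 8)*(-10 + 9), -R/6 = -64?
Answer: 1490071189760138/4094109909 ≈ 3.6396e+5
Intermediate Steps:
R = 384 (R = -6*(-64) = 384)
m(z, l) = 1 (m(z, l) = -1*(-1) = 1)
N = 1
V = 384 (V = 384*1 = 384)
363954 - (192352/(-224698) + V/(-218646)) = 363954 - (192352/(-224698) + 384/(-218646)) = 363954 - (192352*(-1/224698) + 384*(-1/218646)) = 363954 - (-96176/112349 - 64/36441) = 363954 - 1*(-3511939952/4094109909) = 363954 + 3511939952/4094109909 = 1490071189760138/4094109909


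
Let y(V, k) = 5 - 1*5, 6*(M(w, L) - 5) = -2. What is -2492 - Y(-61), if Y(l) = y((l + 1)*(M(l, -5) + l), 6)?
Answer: -2492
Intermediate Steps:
M(w, L) = 14/3 (M(w, L) = 5 + (⅙)*(-2) = 5 - ⅓ = 14/3)
y(V, k) = 0 (y(V, k) = 5 - 5 = 0)
Y(l) = 0
-2492 - Y(-61) = -2492 - 1*0 = -2492 + 0 = -2492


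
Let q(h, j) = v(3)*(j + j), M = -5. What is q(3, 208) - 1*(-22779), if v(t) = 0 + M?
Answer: 20699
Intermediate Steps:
v(t) = -5 (v(t) = 0 - 5 = -5)
q(h, j) = -10*j (q(h, j) = -5*(j + j) = -10*j)
q(3, 208) - 1*(-22779) = -10*208 - 1*(-22779) = -2080 + 22779 = 20699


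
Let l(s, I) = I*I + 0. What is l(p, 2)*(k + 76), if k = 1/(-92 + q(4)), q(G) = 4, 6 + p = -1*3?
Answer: 6687/22 ≈ 303.95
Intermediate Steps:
p = -9 (p = -6 - 1*3 = -6 - 3 = -9)
l(s, I) = I² (l(s, I) = I² + 0 = I²)
k = -1/88 (k = 1/(-92 + 4) = 1/(-88) = -1/88 ≈ -0.011364)
l(p, 2)*(k + 76) = 2²*(-1/88 + 76) = 4*(6687/88) = 6687/22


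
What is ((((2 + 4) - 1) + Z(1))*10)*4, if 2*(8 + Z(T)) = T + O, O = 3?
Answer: -40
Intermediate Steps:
Z(T) = -13/2 + T/2 (Z(T) = -8 + (T + 3)/2 = -8 + (3 + T)/2 = -8 + (3/2 + T/2) = -13/2 + T/2)
((((2 + 4) - 1) + Z(1))*10)*4 = ((((2 + 4) - 1) + (-13/2 + (1/2)*1))*10)*4 = (((6 - 1) + (-13/2 + 1/2))*10)*4 = ((5 - 6)*10)*4 = -1*10*4 = -10*4 = -40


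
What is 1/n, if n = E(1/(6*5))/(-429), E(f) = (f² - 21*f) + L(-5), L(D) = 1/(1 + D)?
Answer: 193050/427 ≈ 452.11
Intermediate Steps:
E(f) = -¼ + f² - 21*f (E(f) = (f² - 21*f) + 1/(1 - 5) = (f² - 21*f) + 1/(-4) = (f² - 21*f) - ¼ = -¼ + f² - 21*f)
n = 427/193050 (n = (-¼ + (1/(6*5))² - 21/(6*5))/(-429) = (-¼ + (1/30)² - 21/30)*(-1/429) = (-¼ + (1/30)² - 21*1/30)*(-1/429) = (-¼ + 1/900 - 7/10)*(-1/429) = -427/450*(-1/429) = 427/193050 ≈ 0.0022119)
1/n = 1/(427/193050) = 193050/427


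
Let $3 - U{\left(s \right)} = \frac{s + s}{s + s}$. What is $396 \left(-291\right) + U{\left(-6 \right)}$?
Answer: $-115234$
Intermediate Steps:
$U{\left(s \right)} = 2$ ($U{\left(s \right)} = 3 - \frac{s + s}{s + s} = 3 - \frac{2 s}{2 s} = 3 - 2 s \frac{1}{2 s} = 3 - 1 = 2$)
$396 \left(-291\right) + U{\left(-6 \right)} = 396 \left(-291\right) + 2 = -115236 + 2 = -115234$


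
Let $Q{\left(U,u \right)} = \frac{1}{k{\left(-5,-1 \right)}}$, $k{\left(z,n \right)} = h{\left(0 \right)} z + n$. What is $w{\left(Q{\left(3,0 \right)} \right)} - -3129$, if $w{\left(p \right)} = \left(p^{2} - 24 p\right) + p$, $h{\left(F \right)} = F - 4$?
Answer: $\frac{1129133}{361} \approx 3127.8$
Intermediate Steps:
$h{\left(F \right)} = -4 + F$
$k{\left(z,n \right)} = n - 4 z$ ($k{\left(z,n \right)} = \left(-4 + 0\right) z + n = - 4 z + n = n - 4 z$)
$Q{\left(U,u \right)} = \frac{1}{19}$ ($Q{\left(U,u \right)} = \frac{1}{-1 - -20} = \frac{1}{-1 + 20} = \frac{1}{19}$)
$w{\left(p \right)} = p^{2} - 23 p$
$w{\left(Q{\left(3,0 \right)} \right)} - -3129 = \frac{-23 + \frac{1}{19}}{19} - -3129 = \frac{1}{19} \left(- \frac{436}{19}\right) + 3129 = - \frac{436}{361} + 3129 = \frac{1129133}{361}$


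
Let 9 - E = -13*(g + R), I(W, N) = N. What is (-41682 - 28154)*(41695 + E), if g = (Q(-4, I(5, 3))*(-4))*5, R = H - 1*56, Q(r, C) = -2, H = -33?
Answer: -2867955012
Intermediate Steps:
R = -89 (R = -33 - 1*56 = -33 - 56 = -89)
g = 40 (g = -2*(-4)*5 = 8*5 = 40)
E = -628 (E = 9 - (-13)*(40 - 89) = 9 - (-13)*(-49) = 9 - 1*637 = 9 - 637 = -628)
(-41682 - 28154)*(41695 + E) = (-41682 - 28154)*(41695 - 628) = -69836*41067 = -2867955012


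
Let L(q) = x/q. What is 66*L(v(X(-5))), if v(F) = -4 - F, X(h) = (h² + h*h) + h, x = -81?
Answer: 5346/49 ≈ 109.10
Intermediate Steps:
X(h) = h + 2*h² (X(h) = (h² + h²) + h = 2*h² + h = h + 2*h²)
L(q) = -81/q
66*L(v(X(-5))) = 66*(-81/(-4 - (-5)*(1 + 2*(-5)))) = 66*(-81/(-4 - (-5)*(1 - 10))) = 66*(-81/(-4 - (-5)*(-9))) = 66*(-81/(-4 - 1*45)) = 66*(-81/(-4 - 45)) = 66*(-81/(-49)) = 66*(-81*(-1/49)) = 66*(81/49) = 5346/49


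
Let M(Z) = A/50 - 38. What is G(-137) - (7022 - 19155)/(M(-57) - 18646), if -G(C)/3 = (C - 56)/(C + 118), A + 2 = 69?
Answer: -552389357/17748527 ≈ -31.123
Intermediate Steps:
A = 67 (A = -2 + 69 = 67)
G(C) = -3*(-56 + C)/(118 + C) (G(C) = -3*(C - 56)/(C + 118) = -3*(-56 + C)/(118 + C))
M(Z) = -1833/50 (M(Z) = 67/50 - 38 = -1833/50)
G(-137) - (7022 - 19155)/(M(-57) - 18646) = 3*(56 - 1*(-137))/(118 - 137) - (7022 - 19155)/(-1833/50 - 18646) = 3*(56 + 137)/(-19) - (-12133)/(-934133/50) = 3*(-1/19)*193 - (-12133)*(-50)/934133 = -579/19 - 1*606650/934133 = -579/19 - 606650/934133 = -552389357/17748527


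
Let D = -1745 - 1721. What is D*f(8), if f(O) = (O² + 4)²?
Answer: -16026784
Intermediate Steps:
D = -3466
f(O) = (4 + O²)²
D*f(8) = -3466*(4 + 8²)² = -3466*(4 + 64)² = -3466*68² = -3466*4624 = -16026784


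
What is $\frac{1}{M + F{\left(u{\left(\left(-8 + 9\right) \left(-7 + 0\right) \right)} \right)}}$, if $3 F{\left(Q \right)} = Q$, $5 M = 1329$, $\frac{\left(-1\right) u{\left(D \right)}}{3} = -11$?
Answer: $\frac{5}{1384} \approx 0.0036127$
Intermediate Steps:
$u{\left(D \right)} = 33$ ($u{\left(D \right)} = \left(-3\right) \left(-11\right) = 33$)
$M = \frac{1329}{5}$ ($M = \frac{1}{5} \cdot 1329 = \frac{1329}{5} \approx 265.8$)
$F{\left(Q \right)} = \frac{Q}{3}$
$\frac{1}{M + F{\left(u{\left(\left(-8 + 9\right) \left(-7 + 0\right) \right)} \right)}} = \frac{1}{\frac{1329}{5} + \frac{1}{3} \cdot 33} = \frac{1}{\frac{1329}{5} + 11} = \frac{1}{\frac{1384}{5}} = \frac{5}{1384}$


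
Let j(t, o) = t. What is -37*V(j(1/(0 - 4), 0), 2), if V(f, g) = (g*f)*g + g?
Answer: -37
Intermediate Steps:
V(f, g) = g + f*g**2 (V(f, g) = (f*g)*g + g = f*g**2 + g = g + f*g**2)
-37*V(j(1/(0 - 4), 0), 2) = -74*(1 + 2/(0 - 4)) = -74*(1 + 2/(-4)) = -74*(1 - 1/4*2) = -74*(1 - 1/2) = -74/2 = -37*1 = -37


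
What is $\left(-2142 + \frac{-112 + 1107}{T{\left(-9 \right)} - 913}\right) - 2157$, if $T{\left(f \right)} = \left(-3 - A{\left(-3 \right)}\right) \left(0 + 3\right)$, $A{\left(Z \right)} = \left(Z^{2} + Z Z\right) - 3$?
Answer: $- \frac{4158128}{967} \approx -4300.0$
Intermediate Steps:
$A{\left(Z \right)} = -3 + 2 Z^{2}$ ($A{\left(Z \right)} = \left(Z^{2} + Z^{2}\right) - 3 = 2 Z^{2} - 3 = -3 + 2 Z^{2}$)
$T{\left(f \right)} = -54$ ($T{\left(f \right)} = \left(-3 - \left(-3 + 2 \left(-3\right)^{2}\right)\right) \left(0 + 3\right) = \left(-3 - \left(-3 + 2 \cdot 9\right)\right) 3 = \left(-3 - \left(-3 + 18\right)\right) 3 = \left(-3 - 15\right) 3 = \left(-18\right) 3 = -54$)
$\left(-2142 + \frac{-112 + 1107}{T{\left(-9 \right)} - 913}\right) - 2157 = \left(-2142 + \frac{-112 + 1107}{-54 - 913}\right) - 2157 = \left(-2142 + \frac{995}{-967}\right) - 2157 = \left(-2142 + 995 \left(- \frac{1}{967}\right)\right) - 2157 = \left(-2142 - \frac{995}{967}\right) - 2157 = - \frac{2072309}{967} - 2157 = - \frac{4158128}{967}$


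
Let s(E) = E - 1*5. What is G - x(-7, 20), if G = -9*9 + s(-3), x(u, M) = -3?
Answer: -86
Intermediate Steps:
s(E) = -5 + E (s(E) = E - 5 = -5 + E)
G = -89 (G = -9*9 + (-5 - 3) = -81 - 8 = -89)
G - x(-7, 20) = -89 - 1*(-3) = -89 + 3 = -86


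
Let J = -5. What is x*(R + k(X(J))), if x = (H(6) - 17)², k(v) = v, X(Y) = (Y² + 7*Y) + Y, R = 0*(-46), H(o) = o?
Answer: -1815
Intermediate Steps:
R = 0
X(Y) = Y² + 8*Y
x = 121 (x = (6 - 17)² = (-11)² = 121)
x*(R + k(X(J))) = 121*(0 - 5*(8 - 5)) = 121*(0 - 5*3) = 121*(0 - 15) = 121*(-15) = -1815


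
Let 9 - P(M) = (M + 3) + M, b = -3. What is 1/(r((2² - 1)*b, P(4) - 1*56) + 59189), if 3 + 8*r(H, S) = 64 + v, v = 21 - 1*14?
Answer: 2/118395 ≈ 1.6893e-5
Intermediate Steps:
v = 7 (v = 21 - 14 = 7)
P(M) = 6 - 2*M (P(M) = 9 - ((M + 3) + M) = 9 - ((3 + M) + M) = 9 - (3 + 2*M) = 9 + (-3 - 2*M) = 6 - 2*M)
r(H, S) = 17/2 (r(H, S) = -3/8 + (64 + 7)/8 = -3/8 + (⅛)*71 = -3/8 + 71/8 = 17/2)
1/(r((2² - 1)*b, P(4) - 1*56) + 59189) = 1/(17/2 + 59189) = 1/(118395/2) = 2/118395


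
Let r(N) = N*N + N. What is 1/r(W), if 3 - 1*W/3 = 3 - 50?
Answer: 1/22650 ≈ 4.4150e-5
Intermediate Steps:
W = 150 (W = 9 - 3*(3 - 50) = 9 - 3*(-47) = 9 + 141 = 150)
r(N) = N + N² (r(N) = N² + N = N + N²)
1/r(W) = 1/(150*(1 + 150)) = 1/(150*151) = 1/22650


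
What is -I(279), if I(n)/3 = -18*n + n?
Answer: 14229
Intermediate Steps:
I(n) = -51*n (I(n) = 3*(-18*n + n) = 3*(-17*n) = -51*n)
-I(279) = -(-51)*279 = -1*(-14229) = 14229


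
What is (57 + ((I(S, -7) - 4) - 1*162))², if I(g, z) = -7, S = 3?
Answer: 13456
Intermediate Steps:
(57 + ((I(S, -7) - 4) - 1*162))² = (57 + ((-7 - 4) - 1*162))² = (57 + (-11 - 162))² = (57 - 173)² = (-116)² = 13456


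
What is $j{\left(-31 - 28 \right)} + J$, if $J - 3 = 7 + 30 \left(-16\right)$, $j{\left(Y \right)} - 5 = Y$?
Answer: $-524$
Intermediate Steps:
$j{\left(Y \right)} = 5 + Y$
$J = -470$ ($J = 3 + \left(7 + 30 \left(-16\right)\right) = 3 + \left(7 - 480\right) = 3 - 473 = -470$)
$j{\left(-31 - 28 \right)} + J = \left(5 - 59\right) - 470 = -54 - 470 = -524$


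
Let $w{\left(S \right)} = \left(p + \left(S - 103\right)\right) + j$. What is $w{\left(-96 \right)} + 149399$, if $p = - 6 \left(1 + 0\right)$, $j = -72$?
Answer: $149122$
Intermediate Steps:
$p = -6$ ($p = \left(-6\right) 1 = -6$)
$w{\left(S \right)} = -181 + S$ ($w{\left(S \right)} = \left(-6 + \left(S - 103\right)\right) - 72 = \left(-6 + \left(-103 + S\right)\right) - 72 = \left(-109 + S\right) - 72 = -181 + S$)
$w{\left(-96 \right)} + 149399 = \left(-181 - 96\right) + 149399 = -277 + 149399 = 149122$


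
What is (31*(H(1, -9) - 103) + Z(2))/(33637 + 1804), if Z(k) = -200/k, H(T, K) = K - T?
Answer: -3603/35441 ≈ -0.10166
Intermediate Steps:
(31*(H(1, -9) - 103) + Z(2))/(33637 + 1804) = (31*((-9 - 1*1) - 103) - 200/2)/(33637 + 1804) = (31*((-9 - 1) - 103) - 200*1/2)/35441 = (31*(-10 - 103) - 100)*(1/35441) = (31*(-113) - 100)*(1/35441) = (-3503 - 100)*(1/35441) = -3603*1/35441 = -3603/35441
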